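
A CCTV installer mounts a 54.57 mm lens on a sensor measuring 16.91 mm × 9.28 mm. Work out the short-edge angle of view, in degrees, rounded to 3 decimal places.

9.720°

Angle of view α = 2·arctan(h/2f) with h = 9.28 mm and f = 54.57 mm.
h/2f = 0.08503; arctan(0.08503) ≈ 4.8601°, so α ≈ 9.7202°.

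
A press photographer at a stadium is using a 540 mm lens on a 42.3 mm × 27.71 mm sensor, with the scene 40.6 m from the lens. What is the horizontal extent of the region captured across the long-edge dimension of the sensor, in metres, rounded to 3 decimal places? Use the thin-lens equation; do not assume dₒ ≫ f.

3.138 m

dₒ: 40.6 m = 40600 mm.
Similar triangles through the lens centre give W/dₒ = w/dᵢ; with 1/f = 1/dₒ + 1/dᵢ this gives W = w·(dₒ − f)/f.
W = 42.3 mm × (40600 − 540) / 540 = 42.3 × 74.1852 ≈ 3138.033 mm = 3.13803 m.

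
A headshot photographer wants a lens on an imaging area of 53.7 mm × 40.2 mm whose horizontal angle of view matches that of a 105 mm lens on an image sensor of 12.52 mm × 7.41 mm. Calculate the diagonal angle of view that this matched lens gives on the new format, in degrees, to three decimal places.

Equal horizontal AOV ⇒ f₂ = f₁ · 53.7/12.52 = 105 × 4.28914 ≈ 450.3594 mm.
Sensor diagonal = √(53.7² + 40.2²) = √4499.7300 ≈ 67.0800 mm.
Diagonal AOV on the new format = 2·arctan(67.0800 / (2 × 450.3594)) = 2·arctan(0.07447) ≈ 8.5184°.

8.518°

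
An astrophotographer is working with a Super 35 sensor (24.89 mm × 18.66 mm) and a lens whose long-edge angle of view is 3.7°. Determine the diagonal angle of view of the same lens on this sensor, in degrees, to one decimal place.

4.6°

From the long-edge AOV: f = 24.89 / (2·tan(1.85°)) = 24.89 / 0.06460 ≈ 385.2963 mm.
Sensor diagonal = √(24.89² + 18.66²) = √967.7077 ≈ 31.1080 mm.
Diagonal AOV = 2·arctan(31.1080 / (2 × 385.2963)) = 2·arctan(0.04037) ≈ 4.6234°.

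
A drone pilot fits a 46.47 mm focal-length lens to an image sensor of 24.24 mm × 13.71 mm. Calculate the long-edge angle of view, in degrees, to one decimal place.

Angle of view α = 2·arctan(w/2f) with w = 24.24 mm and f = 46.47 mm.
w/2f = 0.26081; arctan(0.26081) ≈ 14.6179°, so α ≈ 29.2357°.

29.2°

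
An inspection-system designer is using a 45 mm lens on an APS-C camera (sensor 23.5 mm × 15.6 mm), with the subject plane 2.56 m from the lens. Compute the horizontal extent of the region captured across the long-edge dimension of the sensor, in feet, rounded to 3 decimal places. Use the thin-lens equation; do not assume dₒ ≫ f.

dₒ: 2.56 m = 2560 mm.
Similar triangles through the lens centre give W/dₒ = w/dᵢ; with 1/f = 1/dₒ + 1/dᵢ this gives W = w·(dₒ − f)/f.
W = 23.5 mm × (2560 − 45) / 45 = 23.5 × 55.8889 ≈ 1313.389 mm = 1313.389/304.8 ft = 4.30902 ft.

4.309 ft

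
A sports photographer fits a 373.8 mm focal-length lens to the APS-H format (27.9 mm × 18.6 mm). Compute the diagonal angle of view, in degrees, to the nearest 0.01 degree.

Sensor diagonal = √(27.9² + 18.6²) = √1124.3700 ≈ 33.5316 mm.
Angle of view α = 2·arctan(d/2f) with d = 33.5316 mm and f = 373.8 mm.
d/2f = 0.04485; arctan(0.04485) ≈ 2.5681°, so α ≈ 5.1363°.

5.14°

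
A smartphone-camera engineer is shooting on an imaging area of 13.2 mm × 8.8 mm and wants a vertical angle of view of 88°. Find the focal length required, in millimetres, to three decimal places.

From α = 2·arctan(h/2f) we get f = h / (2·tan(α/2)).
With h = 8.8 mm and α/2 = 44°, tan(α/2) ≈ 0.96569, so f ≈ 8.8 / 1.93138 ≈ 4.5563 mm.

4.556 mm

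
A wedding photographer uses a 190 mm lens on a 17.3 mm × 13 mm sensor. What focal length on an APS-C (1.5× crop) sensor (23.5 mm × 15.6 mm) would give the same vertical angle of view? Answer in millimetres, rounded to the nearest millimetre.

Equal angle of view means equal height/f ratio, so f₂ = f₁ · (height₂/height₁) = 190 × 15.6/13.
f₂ = 190 × 1.20000 ≈ 228.000 mm.

228 mm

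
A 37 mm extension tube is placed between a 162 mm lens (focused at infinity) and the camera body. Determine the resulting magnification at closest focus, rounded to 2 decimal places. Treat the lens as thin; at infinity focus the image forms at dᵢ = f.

The tube moves the image plane from f to f + e, so dᵢ = 162 + 37 = 199 mm. Focus is achieved when 1/f = 1/dₒ + 1/dᵢ, giving dₒ = 1/(1/f − 1/(f+e)).
Magnification m = dᵢ/dₒ = (f+e)·(1/f − 1/(f+e)) = e/f = 37/162 ≈ 0.2284.

0.23×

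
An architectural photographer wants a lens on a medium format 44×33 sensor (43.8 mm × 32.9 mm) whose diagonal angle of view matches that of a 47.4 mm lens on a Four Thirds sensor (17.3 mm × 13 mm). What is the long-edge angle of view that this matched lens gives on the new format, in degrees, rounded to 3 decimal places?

20.687°

Sensor diagonal = √(17.3² + 13²) = √468.2900 ≈ 21.6400 mm.
Sensor diagonal = √(43.8² + 32.9²) = √3000.8500 ≈ 54.7800 mm.
Equal diagonal AOV ⇒ f₂ = f₁ · 54.7800/21.6400 = 47.4 × 2.53142 ≈ 119.9894 mm.
Long-edge AOV on the new format = 2·arctan(43.8 / (2 × 119.9894)) = 2·arctan(0.18252) ≈ 20.6871°.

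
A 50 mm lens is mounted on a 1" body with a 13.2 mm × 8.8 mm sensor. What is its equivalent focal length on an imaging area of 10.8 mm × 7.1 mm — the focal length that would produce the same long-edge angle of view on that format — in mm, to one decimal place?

40.9 mm

Equal angle of view means equal width/f ratio, so f₂ = f₁ · (width₂/width₁) = 50 × 10.8/13.2.
f₂ = 50 × 0.81818 ≈ 40.909 mm.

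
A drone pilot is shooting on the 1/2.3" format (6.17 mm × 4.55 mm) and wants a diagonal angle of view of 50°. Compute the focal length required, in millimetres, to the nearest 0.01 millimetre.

Sensor diagonal = √(6.17² + 4.55²) = √58.7714 ≈ 7.6663 mm.
From α = 2·arctan(d/2f) we get f = d / (2·tan(α/2)).
With d = 7.6663 mm and α/2 = 25°, tan(α/2) ≈ 0.46631, so f ≈ 7.6663 / 0.93262 ≈ 8.2202 mm.

8.22 mm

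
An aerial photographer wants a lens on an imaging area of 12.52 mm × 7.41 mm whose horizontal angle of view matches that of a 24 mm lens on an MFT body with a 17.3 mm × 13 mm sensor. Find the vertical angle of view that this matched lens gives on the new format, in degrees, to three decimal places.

Equal horizontal AOV ⇒ f₂ = f₁ · 12.52/17.3 = 24 × 0.72370 ≈ 17.3688 mm.
Vertical AOV on the new format = 2·arctan(7.41 / (2 × 17.3688)) = 2·arctan(0.21331) ≈ 24.0830°.

24.083°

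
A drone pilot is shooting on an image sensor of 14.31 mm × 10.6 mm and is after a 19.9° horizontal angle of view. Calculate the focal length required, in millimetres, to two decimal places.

40.79 mm

From α = 2·arctan(w/2f) we get f = w / (2·tan(α/2)).
With w = 14.31 mm and α/2 = 9.95°, tan(α/2) ≈ 0.17543, so f ≈ 14.31 / 0.35085 ≈ 40.7861 mm.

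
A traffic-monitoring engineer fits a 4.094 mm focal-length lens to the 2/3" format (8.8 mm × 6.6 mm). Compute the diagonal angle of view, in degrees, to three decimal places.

106.675°

Sensor diagonal = √(8.8² + 6.6²) = √121.0000 ≈ 11.0000 mm.
Angle of view α = 2·arctan(d/2f) with d = 11.0000 mm and f = 4.094 mm.
d/2f = 1.34343; arctan(1.34343) ≈ 53.3373°, so α ≈ 106.6747°.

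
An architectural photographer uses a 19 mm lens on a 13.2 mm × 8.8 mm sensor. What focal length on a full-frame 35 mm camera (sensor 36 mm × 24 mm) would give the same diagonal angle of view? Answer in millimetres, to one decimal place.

51.8 mm

Sensor diagonal = √(13.2² + 8.8²) = √251.6800 ≈ 15.8644 mm.
Sensor diagonal = √(36² + 24²) = √1872.0000 ≈ 43.2666 mm.
Equal angle of view means equal diagonal/f ratio, so f₂ = f₁ · (diagonal₂/diagonal₁) = 19 × 43.2666/15.8644.
f₂ = 19 × 2.72727 ≈ 51.818 mm.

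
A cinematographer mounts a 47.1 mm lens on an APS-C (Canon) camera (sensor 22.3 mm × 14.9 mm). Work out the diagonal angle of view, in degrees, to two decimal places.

31.78°

Sensor diagonal = √(22.3² + 14.9²) = √719.3000 ≈ 26.8198 mm.
Angle of view α = 2·arctan(d/2f) with d = 26.8198 mm and f = 47.1 mm.
d/2f = 0.28471; arctan(0.28471) ≈ 15.8922°, so α ≈ 31.7845°.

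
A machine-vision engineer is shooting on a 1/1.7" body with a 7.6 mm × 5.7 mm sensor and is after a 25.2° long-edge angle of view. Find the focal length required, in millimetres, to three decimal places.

17.000 mm

From α = 2·arctan(w/2f) we get f = w / (2·tan(α/2)).
With w = 7.6 mm and α/2 = 12.6°, tan(α/2) ≈ 0.22353, so f ≈ 7.6 / 0.44705 ≈ 17.0002 mm.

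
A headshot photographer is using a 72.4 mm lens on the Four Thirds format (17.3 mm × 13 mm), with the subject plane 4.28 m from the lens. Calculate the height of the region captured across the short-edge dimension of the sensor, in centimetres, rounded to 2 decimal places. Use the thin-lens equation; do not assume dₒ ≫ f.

75.55 cm

dₒ: 4.28 m = 4280 mm.
Similar triangles through the lens centre give W/dₒ = h/dᵢ; with 1/f = 1/dₒ + 1/dᵢ this gives W = h·(dₒ − f)/f.
W = 13 mm × (4280 − 72.4) / 72.4 = 13 × 58.1160 ≈ 755.508 mm = 75.5508 cm.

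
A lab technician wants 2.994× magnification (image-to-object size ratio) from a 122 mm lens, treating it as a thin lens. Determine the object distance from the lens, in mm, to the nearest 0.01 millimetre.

162.75 mm

With m = dᵢ/dₒ and 1/f = 1/dₒ + 1/dᵢ, substituting dᵢ = m·dₒ gives 1/f = (1 + 1/m)/dₒ, hence dₒ = f·(1 + 1/m).
dₒ = 122 × (1 + 1/2.994) = 122 × 1.33400 ≈ 162.748 mm.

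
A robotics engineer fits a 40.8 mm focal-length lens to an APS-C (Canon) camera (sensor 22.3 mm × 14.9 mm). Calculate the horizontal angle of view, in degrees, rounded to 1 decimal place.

30.6°

Angle of view α = 2·arctan(w/2f) with w = 22.3 mm and f = 40.8 mm.
w/2f = 0.27328; arctan(0.27328) ≈ 15.2848°, so α ≈ 30.5696°.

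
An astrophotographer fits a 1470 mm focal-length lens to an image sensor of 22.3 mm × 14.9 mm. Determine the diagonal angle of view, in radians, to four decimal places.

0.0182 rad

Sensor diagonal = √(22.3² + 14.9²) = √719.3000 ≈ 26.8198 mm.
Angle of view α = 2·arctan(d/2f) with d = 26.8198 mm and f = 1470 mm.
d/2f = 0.00912; arctan(0.00912) ≈ 0.0091 rad, so α ≈ 0.0182 rad.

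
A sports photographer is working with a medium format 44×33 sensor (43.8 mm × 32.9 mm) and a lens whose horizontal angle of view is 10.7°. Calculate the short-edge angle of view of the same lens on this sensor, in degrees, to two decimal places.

From the horizontal AOV: f = 43.8 / (2·tan(5.35°)) = 43.8 / 0.18729 ≈ 233.8558 mm.
Short-edge AOV = 2·arctan(32.9 / (2 × 233.8558)) = 2·arctan(0.07034) ≈ 8.0474°.

8.05°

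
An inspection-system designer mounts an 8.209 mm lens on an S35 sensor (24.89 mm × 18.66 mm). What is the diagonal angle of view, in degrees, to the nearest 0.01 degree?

Sensor diagonal = √(24.89² + 18.66²) = √967.7077 ≈ 31.1080 mm.
Angle of view α = 2·arctan(d/2f) with d = 31.1080 mm and f = 8.209 mm.
d/2f = 1.89475; arctan(1.89475) ≈ 62.1761°, so α ≈ 124.3521°.

124.35°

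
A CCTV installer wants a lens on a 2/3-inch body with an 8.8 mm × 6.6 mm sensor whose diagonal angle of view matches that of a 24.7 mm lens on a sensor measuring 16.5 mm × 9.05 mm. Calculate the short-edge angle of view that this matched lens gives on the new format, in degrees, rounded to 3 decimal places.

25.750°

Sensor diagonal = √(16.5² + 9.05²) = √354.1525 ≈ 18.8189 mm.
Sensor diagonal = √(8.8² + 6.6²) = √121.0000 ≈ 11.0000 mm.
Equal diagonal AOV ⇒ f₂ = f₁ · 11.0000/18.8189 = 24.7 × 0.58452 ≈ 14.4376 mm.
Short-edge AOV on the new format = 2·arctan(6.6 / (2 × 14.4376)) = 2·arctan(0.22857) ≈ 25.7499°.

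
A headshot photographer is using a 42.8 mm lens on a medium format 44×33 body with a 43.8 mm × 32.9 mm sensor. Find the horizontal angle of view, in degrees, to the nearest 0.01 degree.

54.20°

Angle of view α = 2·arctan(w/2f) with w = 43.8 mm and f = 42.8 mm.
w/2f = 0.51168; arctan(0.51168) ≈ 27.0980°, so α ≈ 54.1960°.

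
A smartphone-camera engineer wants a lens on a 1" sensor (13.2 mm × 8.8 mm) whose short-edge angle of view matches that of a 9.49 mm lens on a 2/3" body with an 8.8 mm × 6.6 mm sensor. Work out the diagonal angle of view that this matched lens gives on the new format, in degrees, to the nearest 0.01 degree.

Equal short-edge AOV ⇒ f₂ = f₁ · 8.8/6.6 = 9.49 × 1.33333 ≈ 12.6533 mm.
Sensor diagonal = √(13.2² + 8.8²) = √251.6800 ≈ 15.8644 mm.
Diagonal AOV on the new format = 2·arctan(15.8644 / (2 × 12.6533)) = 2·arctan(0.62689) ≈ 64.1661°.

64.17°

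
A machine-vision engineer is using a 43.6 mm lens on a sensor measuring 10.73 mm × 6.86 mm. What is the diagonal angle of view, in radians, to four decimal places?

0.2900 rad

Sensor diagonal = √(10.73² + 6.86²) = √162.1925 ≈ 12.7355 mm.
Angle of view α = 2·arctan(d/2f) with d = 12.7355 mm and f = 43.6 mm.
d/2f = 0.14605; arctan(0.14605) ≈ 0.1450 rad, so α ≈ 0.2900 rad.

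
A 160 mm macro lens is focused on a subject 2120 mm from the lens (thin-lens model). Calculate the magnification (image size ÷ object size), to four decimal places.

0.0816×

Thin lens: 1/f = 1/dₒ + 1/dᵢ → 1/dᵢ = 1/160 − 1/2120 = 0.0057783 mm⁻¹, so dᵢ ≈ 173.0612 mm.
Magnification m = dᵢ/dₒ = 173.0612/2120 ≈ 0.08163.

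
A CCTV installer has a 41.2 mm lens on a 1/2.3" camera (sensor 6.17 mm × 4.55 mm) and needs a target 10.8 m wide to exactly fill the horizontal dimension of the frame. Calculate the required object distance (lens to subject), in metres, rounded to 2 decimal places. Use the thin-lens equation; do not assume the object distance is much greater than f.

W: 10.8 m = 10800 mm.
Magnification m = w/W = dᵢ/dₒ; combined with 1/f = 1/dₒ + 1/dᵢ this gives dₒ = f·(1 + W/w).
dₒ = 41.2 mm × (1 + 10800/6.17) = 41.2 × 1751.4052 ≈ 72157.894 mm = 72.1579 m.

72.16 m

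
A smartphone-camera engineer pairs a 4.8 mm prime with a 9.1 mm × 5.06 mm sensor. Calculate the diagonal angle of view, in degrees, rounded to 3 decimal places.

Sensor diagonal = √(9.1² + 5.06²) = √108.4136 ≈ 10.4122 mm.
Angle of view α = 2·arctan(d/2f) with d = 10.4122 mm and f = 4.8 mm.
d/2f = 1.08460; arctan(1.08460) ≈ 47.3240°, so α ≈ 94.6481°.

94.648°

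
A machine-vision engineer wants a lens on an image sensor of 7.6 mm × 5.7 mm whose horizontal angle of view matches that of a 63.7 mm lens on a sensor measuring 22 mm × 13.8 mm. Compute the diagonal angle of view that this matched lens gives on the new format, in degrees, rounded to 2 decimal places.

24.36°

Equal horizontal AOV ⇒ f₂ = f₁ · 7.6/22 = 63.7 × 0.34545 ≈ 22.0055 mm.
Sensor diagonal = √(7.6² + 5.7²) = √90.2500 ≈ 9.5000 mm.
Diagonal AOV on the new format = 2·arctan(9.5000 / (2 × 22.0055)) = 2·arctan(0.21586) ≈ 24.3615°.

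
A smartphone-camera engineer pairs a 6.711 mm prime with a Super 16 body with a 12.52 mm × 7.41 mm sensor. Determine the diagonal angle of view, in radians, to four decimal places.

1.6513 rad

Sensor diagonal = √(12.52² + 7.41²) = √211.6585 ≈ 14.5485 mm.
Angle of view α = 2·arctan(d/2f) with d = 14.5485 mm and f = 6.711 mm.
d/2f = 1.08393; arctan(1.08393) ≈ 0.8257 rad, so α ≈ 1.6513 rad.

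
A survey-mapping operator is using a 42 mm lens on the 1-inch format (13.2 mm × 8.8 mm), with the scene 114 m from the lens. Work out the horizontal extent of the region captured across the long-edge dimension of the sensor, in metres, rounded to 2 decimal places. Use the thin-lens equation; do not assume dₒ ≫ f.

35.82 m

dₒ: 114 m = 114000 mm.
Similar triangles through the lens centre give W/dₒ = w/dᵢ; with 1/f = 1/dₒ + 1/dᵢ this gives W = w·(dₒ − f)/f.
W = 13.2 mm × (114000 − 42) / 42 = 13.2 × 2713.2857 ≈ 35815.371 mm = 35.8154 m.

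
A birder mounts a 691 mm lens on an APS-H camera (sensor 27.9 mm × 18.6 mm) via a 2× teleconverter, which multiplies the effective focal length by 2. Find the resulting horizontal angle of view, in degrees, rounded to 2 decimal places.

1.16°

Effective focal length f = 691 × 2 = 1382 mm.
α = 2·arctan(27.9 / (2 × 1382)) = 2·arctan(0.01009) ≈ 1.1567°.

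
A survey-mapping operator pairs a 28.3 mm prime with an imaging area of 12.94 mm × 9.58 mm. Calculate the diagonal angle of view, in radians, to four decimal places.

0.5543 rad

Sensor diagonal = √(12.94² + 9.58²) = √259.2200 ≈ 16.1003 mm.
Angle of view α = 2·arctan(d/2f) with d = 16.1003 mm and f = 28.3 mm.
d/2f = 0.28446; arctan(0.28446) ≈ 0.2771 rad, so α ≈ 0.5543 rad.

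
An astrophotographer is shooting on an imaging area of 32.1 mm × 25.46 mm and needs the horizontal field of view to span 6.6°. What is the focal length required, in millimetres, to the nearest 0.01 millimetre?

From α = 2·arctan(w/2f) we get f = w / (2·tan(α/2)).
With w = 32.1 mm and α/2 = 3.3°, tan(α/2) ≈ 0.05766, so f ≈ 32.1 / 0.11532 ≈ 278.3576 mm.

278.36 mm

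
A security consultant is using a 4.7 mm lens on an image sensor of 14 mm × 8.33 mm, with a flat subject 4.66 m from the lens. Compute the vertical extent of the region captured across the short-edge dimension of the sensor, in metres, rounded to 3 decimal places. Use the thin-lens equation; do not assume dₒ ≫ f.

dₒ: 4.66 m = 4660 mm.
Similar triangles through the lens centre give W/dₒ = h/dᵢ; with 1/f = 1/dₒ + 1/dᵢ this gives W = h·(dₒ − f)/f.
W = 8.33 mm × (4660 − 4.7) / 4.7 = 8.33 × 990.4894 ≈ 8250.776 mm = 8.25078 m.

8.251 m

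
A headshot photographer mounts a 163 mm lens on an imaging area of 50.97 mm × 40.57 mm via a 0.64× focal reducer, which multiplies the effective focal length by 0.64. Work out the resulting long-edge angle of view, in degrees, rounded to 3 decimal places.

27.457°

Effective focal length f = 163 × 0.64 = 104.32 mm.
α = 2·arctan(50.97 / (2 × 104.32)) = 2·arctan(0.24430) ≈ 27.4565°.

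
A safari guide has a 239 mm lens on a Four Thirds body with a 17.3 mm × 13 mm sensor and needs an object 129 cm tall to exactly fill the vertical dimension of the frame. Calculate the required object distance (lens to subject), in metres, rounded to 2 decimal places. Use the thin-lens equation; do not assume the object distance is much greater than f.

W: 129 cm = 1290 mm.
Magnification m = h/W = dᵢ/dₒ; combined with 1/f = 1/dₒ + 1/dᵢ this gives dₒ = f·(1 + W/h).
dₒ = 239 mm × (1 + 1290/13) = 239 × 100.2308 ≈ 23955.154 mm = 23.9552 m.

23.96 m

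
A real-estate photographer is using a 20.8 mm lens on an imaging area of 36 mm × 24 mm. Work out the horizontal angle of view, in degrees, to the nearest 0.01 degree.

81.74°

Angle of view α = 2·arctan(w/2f) with w = 36 mm and f = 20.8 mm.
w/2f = 0.86538; arctan(0.86538) ≈ 40.8724°, so α ≈ 81.7448°.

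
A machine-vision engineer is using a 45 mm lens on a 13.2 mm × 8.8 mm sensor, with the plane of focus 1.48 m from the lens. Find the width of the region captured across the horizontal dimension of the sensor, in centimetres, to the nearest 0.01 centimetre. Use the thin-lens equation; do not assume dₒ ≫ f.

42.09 cm

dₒ: 1.48 m = 1480 mm.
Similar triangles through the lens centre give W/dₒ = w/dᵢ; with 1/f = 1/dₒ + 1/dᵢ this gives W = w·(dₒ − f)/f.
W = 13.2 mm × (1480 − 45) / 45 = 13.2 × 31.8889 ≈ 420.933 mm = 42.0933 cm.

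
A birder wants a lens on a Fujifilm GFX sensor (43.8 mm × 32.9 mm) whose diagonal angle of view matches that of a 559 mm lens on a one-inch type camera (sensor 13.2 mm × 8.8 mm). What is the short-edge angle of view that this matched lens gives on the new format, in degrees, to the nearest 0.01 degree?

Sensor diagonal = √(13.2² + 8.8²) = √251.6800 ≈ 15.8644 mm.
Sensor diagonal = √(43.8² + 32.9²) = √3000.8500 ≈ 54.7800 mm.
Equal diagonal AOV ⇒ f₂ = f₁ · 54.7800/15.8644 = 559 × 3.45301 ≈ 1930.2324 mm.
Short-edge AOV on the new format = 2·arctan(32.9 / (2 × 1930.2324)) = 2·arctan(0.00852) ≈ 0.9766°.

0.98°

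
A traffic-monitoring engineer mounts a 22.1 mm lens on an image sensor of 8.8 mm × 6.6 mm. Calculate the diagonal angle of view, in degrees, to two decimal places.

27.95°

Sensor diagonal = √(8.8² + 6.6²) = √121.0000 ≈ 11.0000 mm.
Angle of view α = 2·arctan(d/2f) with d = 11.0000 mm and f = 22.1 mm.
d/2f = 0.24887; arctan(0.24887) ≈ 13.9752°, so α ≈ 27.9505°.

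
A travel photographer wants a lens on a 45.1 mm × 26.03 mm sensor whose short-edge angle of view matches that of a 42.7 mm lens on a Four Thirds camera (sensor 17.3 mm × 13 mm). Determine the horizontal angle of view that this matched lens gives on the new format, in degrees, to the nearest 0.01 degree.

Equal short-edge AOV ⇒ f₂ = f₁ · 26.03/13 = 42.7 × 2.00231 ≈ 85.4985 mm.
Horizontal AOV on the new format = 2·arctan(45.1 / (2 × 85.4985)) = 2·arctan(0.26375) ≈ 29.5503°.

29.55°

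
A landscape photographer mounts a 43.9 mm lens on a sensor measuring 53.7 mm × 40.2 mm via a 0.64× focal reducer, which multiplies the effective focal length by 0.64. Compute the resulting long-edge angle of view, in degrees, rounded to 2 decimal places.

Effective focal length f = 43.9 × 0.64 = 28.096 mm.
α = 2·arctan(53.7 / (2 × 28.096)) = 2·arctan(0.95565) ≈ 87.4019°.

87.40°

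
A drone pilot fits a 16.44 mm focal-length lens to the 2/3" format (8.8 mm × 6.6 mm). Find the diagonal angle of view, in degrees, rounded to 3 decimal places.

Sensor diagonal = √(8.8² + 6.6²) = √121.0000 ≈ 11.0000 mm.
Angle of view α = 2·arctan(d/2f) with d = 11.0000 mm and f = 16.44 mm.
d/2f = 0.33455; arctan(0.33455) ≈ 18.4977°, so α ≈ 36.9953°.

36.995°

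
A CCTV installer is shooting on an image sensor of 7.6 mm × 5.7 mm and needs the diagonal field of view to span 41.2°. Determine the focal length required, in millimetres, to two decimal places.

12.64 mm

Sensor diagonal = √(7.6² + 5.7²) = √90.2500 ≈ 9.5000 mm.
From α = 2·arctan(d/2f) we get f = d / (2·tan(α/2)).
With d = 9.5000 mm and α/2 = 20.6°, tan(α/2) ≈ 0.37588, so f ≈ 9.5000 / 0.75175 ≈ 12.6372 mm.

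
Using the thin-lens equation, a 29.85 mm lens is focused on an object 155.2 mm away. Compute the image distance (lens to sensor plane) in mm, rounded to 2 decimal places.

1/dᵢ = 1/f − 1/dₒ = 1/29.85 − 1/155.2 = 0.0270575 mm⁻¹.
dᵢ = 1/0.0270575 ≈ 36.9583 mm.

36.96 mm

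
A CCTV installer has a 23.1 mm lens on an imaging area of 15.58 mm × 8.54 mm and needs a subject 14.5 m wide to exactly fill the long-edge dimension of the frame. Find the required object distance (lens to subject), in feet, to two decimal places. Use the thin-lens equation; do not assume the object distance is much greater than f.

W: 14.5 m = 14500 mm.
Magnification m = w/W = dᵢ/dₒ; combined with 1/f = 1/dₒ + 1/dᵢ this gives dₒ = f·(1 + W/w).
dₒ = 23.1 mm × (1 + 14500/15.58) = 23.1 × 931.6804 ≈ 21521.816 mm = 21521.816/304.8 ft = 70.6096 ft.

70.61 ft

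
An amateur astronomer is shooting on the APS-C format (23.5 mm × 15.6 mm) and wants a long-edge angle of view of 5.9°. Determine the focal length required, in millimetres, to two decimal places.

From α = 2·arctan(w/2f) we get f = w / (2·tan(α/2)).
With w = 23.5 mm and α/2 = 2.95°, tan(α/2) ≈ 0.05153, so f ≈ 23.5 / 0.10307 ≈ 228.0103 mm.

228.01 mm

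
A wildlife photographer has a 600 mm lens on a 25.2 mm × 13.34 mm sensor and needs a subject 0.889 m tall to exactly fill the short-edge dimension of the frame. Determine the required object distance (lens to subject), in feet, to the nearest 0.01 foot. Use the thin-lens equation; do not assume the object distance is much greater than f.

133.15 ft

W: 0.889 m = 889 mm.
Magnification m = h/W = dᵢ/dₒ; combined with 1/f = 1/dₒ + 1/dᵢ this gives dₒ = f·(1 + W/h).
dₒ = 600 mm × (1 + 889/13.34) = 600 × 67.6417 ≈ 40585.007 mm = 40585.007/304.8 ft = 133.153 ft.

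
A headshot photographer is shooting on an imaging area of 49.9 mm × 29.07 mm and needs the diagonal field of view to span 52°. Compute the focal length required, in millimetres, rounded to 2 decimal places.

Sensor diagonal = √(49.9² + 29.07²) = √3335.0749 ≈ 57.7501 mm.
From α = 2·arctan(d/2f) we get f = d / (2·tan(α/2)).
With d = 57.7501 mm and α/2 = 26°, tan(α/2) ≈ 0.48773, so f ≈ 57.7501 / 0.97547 ≈ 59.2026 mm.

59.20 mm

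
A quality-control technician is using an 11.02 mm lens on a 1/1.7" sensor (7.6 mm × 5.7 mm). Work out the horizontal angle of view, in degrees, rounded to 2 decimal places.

Angle of view α = 2·arctan(w/2f) with w = 7.6 mm and f = 11.02 mm.
w/2f = 0.34483; arctan(0.34483) ≈ 19.0256°, so α ≈ 38.0512°.

38.05°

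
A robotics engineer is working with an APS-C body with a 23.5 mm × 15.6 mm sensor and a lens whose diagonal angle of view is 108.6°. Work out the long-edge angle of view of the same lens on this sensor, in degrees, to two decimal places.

98.45°

Sensor diagonal = √(23.5² + 15.6²) = √795.6100 ≈ 28.2066 mm.
From the diagonal AOV: f = 28.2066 / (2·tan(54.3°)) = 28.2066 / 2.78329 ≈ 10.1342 mm.
Long-edge AOV = 2·arctan(23.5 / (2 × 10.1342)) = 2·arctan(1.15944) ≈ 98.4452°.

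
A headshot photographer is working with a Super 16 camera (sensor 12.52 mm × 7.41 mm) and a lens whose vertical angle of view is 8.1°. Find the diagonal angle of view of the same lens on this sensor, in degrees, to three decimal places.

From the vertical AOV: f = 7.41 / (2·tan(4.05°)) = 7.41 / 0.14161 ≈ 52.3277 mm.
Sensor diagonal = √(12.52² + 7.41²) = √211.6585 ≈ 14.5485 mm.
Diagonal AOV = 2·arctan(14.5485 / (2 × 52.3277)) = 2·arctan(0.13901) ≈ 15.8283°.

15.828°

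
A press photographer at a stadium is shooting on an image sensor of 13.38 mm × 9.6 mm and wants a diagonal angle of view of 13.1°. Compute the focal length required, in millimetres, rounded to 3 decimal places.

Sensor diagonal = √(13.38² + 9.6²) = √271.1844 ≈ 16.4677 mm.
From α = 2·arctan(d/2f) we get f = d / (2·tan(α/2)).
With d = 16.4677 mm and α/2 = 6.55°, tan(α/2) ≈ 0.11482, so f ≈ 16.4677 / 0.22964 ≈ 71.7110 mm.

71.711 mm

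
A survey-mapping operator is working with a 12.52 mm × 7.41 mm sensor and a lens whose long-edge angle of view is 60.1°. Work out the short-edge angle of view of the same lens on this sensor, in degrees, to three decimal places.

37.802°

From the long-edge AOV: f = 12.52 / (2·tan(30.05°)) = 12.52 / 1.15703 ≈ 10.8208 mm.
Short-edge AOV = 2·arctan(7.41 / (2 × 10.8208)) = 2·arctan(0.34240) ≈ 37.8019°.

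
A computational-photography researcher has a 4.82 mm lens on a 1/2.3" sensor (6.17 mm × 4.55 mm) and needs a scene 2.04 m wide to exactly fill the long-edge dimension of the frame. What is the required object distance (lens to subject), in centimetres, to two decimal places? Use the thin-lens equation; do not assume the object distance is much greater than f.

159.85 cm

W: 2.04 m = 2040 mm.
Magnification m = w/W = dᵢ/dₒ; combined with 1/f = 1/dₒ + 1/dᵢ this gives dₒ = f·(1 + W/w).
dₒ = 4.82 mm × (1 + 2040/6.17) = 4.82 × 331.6321 ≈ 1598.467 mm = 159.847 cm.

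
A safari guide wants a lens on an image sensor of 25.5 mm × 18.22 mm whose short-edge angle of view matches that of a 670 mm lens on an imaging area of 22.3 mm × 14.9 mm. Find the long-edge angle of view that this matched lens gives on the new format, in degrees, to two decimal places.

1.78°

Equal short-edge AOV ⇒ f₂ = f₁ · 18.22/14.9 = 670 × 1.22282 ≈ 819.2886 mm.
Long-edge AOV on the new format = 2·arctan(25.5 / (2 × 819.2886)) = 2·arctan(0.01556) ≈ 1.7832°.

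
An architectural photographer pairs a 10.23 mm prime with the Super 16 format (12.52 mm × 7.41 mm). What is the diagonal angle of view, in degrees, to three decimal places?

Sensor diagonal = √(12.52² + 7.41²) = √211.6585 ≈ 14.5485 mm.
Angle of view α = 2·arctan(d/2f) with d = 14.5485 mm and f = 10.23 mm.
d/2f = 0.71107; arctan(0.71107) ≈ 35.4155°, so α ≈ 70.8310°.

70.831°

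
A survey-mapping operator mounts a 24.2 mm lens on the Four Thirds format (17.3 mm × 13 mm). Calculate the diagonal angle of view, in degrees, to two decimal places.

48.18°

Sensor diagonal = √(17.3² + 13²) = √468.2900 ≈ 21.6400 mm.
Angle of view α = 2·arctan(d/2f) with d = 21.6400 mm and f = 24.2 mm.
d/2f = 0.44711; arctan(0.44711) ≈ 24.0898°, so α ≈ 48.1796°.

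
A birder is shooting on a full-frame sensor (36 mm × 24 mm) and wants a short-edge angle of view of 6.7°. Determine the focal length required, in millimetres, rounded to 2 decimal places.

205.00 mm

From α = 2·arctan(h/2f) we get f = h / (2·tan(α/2)).
With h = 24 mm and α/2 = 3.35°, tan(α/2) ≈ 0.05854, so f ≈ 24 / 0.11707 ≈ 205.0047 mm.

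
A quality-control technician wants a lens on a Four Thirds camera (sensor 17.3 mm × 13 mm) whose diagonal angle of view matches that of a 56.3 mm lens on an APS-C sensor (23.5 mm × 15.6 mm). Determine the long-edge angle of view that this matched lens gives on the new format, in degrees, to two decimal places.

22.65°

Sensor diagonal = √(23.5² + 15.6²) = √795.6100 ≈ 28.2066 mm.
Sensor diagonal = √(17.3² + 13²) = √468.2900 ≈ 21.6400 mm.
Equal diagonal AOV ⇒ f₂ = f₁ · 21.6400/28.2066 = 56.3 × 0.76720 ≈ 43.1932 mm.
Long-edge AOV on the new format = 2·arctan(17.3 / (2 × 43.1932)) = 2·arctan(0.20026) ≈ 22.6488°.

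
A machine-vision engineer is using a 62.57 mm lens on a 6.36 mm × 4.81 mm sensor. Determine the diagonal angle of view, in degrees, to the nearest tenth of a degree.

Sensor diagonal = √(6.36² + 4.81²) = √63.5857 ≈ 7.9741 mm.
Angle of view α = 2·arctan(d/2f) with d = 7.9741 mm and f = 62.57 mm.
d/2f = 0.06372; arctan(0.06372) ≈ 3.6460°, so α ≈ 7.2920°.

7.3°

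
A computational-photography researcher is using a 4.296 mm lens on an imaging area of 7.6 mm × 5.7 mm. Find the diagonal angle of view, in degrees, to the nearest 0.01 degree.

95.75°

Sensor diagonal = √(7.6² + 5.7²) = √90.2500 ≈ 9.5000 mm.
Angle of view α = 2·arctan(d/2f) with d = 9.5000 mm and f = 4.296 mm.
d/2f = 1.10568; arctan(1.10568) ≈ 47.8731°, so α ≈ 95.7463°.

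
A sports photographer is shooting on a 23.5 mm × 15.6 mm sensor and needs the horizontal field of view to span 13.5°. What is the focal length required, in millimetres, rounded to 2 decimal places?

From α = 2·arctan(w/2f) we get f = w / (2·tan(α/2)).
With w = 23.5 mm and α/2 = 6.75°, tan(α/2) ≈ 0.11836, so f ≈ 23.5 / 0.23672 ≈ 99.2752 mm.

99.28 mm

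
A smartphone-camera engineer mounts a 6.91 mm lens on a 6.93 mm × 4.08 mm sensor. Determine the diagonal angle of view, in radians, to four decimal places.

Sensor diagonal = √(6.93² + 4.08²) = √64.6713 ≈ 8.0418 mm.
Angle of view α = 2·arctan(d/2f) with d = 8.0418 mm and f = 6.91 mm.
d/2f = 0.58190; arctan(0.58190) ≈ 0.5270 rad, so α ≈ 1.0540 rad.

1.0540 rad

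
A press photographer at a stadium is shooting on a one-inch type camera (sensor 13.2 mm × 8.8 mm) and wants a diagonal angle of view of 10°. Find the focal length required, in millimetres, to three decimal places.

Sensor diagonal = √(13.2² + 8.8²) = √251.6800 ≈ 15.8644 mm.
From α = 2·arctan(d/2f) we get f = d / (2·tan(α/2)).
With d = 15.8644 mm and α/2 = 5°, tan(α/2) ≈ 0.08749, so f ≈ 15.8644 / 0.17498 ≈ 90.6656 mm.

90.666 mm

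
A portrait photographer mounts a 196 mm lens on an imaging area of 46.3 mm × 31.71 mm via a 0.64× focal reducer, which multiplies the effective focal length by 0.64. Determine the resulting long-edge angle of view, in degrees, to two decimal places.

Effective focal length f = 196 × 0.64 = 125.44 mm.
α = 2·arctan(46.3 / (2 × 125.44)) = 2·arctan(0.18455) ≈ 20.9126°.

20.91°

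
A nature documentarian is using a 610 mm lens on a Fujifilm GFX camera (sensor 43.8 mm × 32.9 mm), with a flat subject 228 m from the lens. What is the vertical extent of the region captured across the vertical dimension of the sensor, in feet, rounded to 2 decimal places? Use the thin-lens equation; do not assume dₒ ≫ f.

dₒ: 228 m = 228000 mm.
Similar triangles through the lens centre give W/dₒ = h/dᵢ; with 1/f = 1/dₒ + 1/dᵢ this gives W = h·(dₒ − f)/f.
W = 32.9 mm × (228000 − 610) / 610 = 32.9 × 372.7705 ≈ 12264.149 mm = 12264.149/304.8 ft = 40.2367 ft.

40.24 ft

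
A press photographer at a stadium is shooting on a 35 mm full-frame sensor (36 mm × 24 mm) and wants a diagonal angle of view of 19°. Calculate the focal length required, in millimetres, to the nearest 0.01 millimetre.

Sensor diagonal = √(36² + 24²) = √1872.0000 ≈ 43.2666 mm.
From α = 2·arctan(d/2f) we get f = d / (2·tan(α/2)).
With d = 43.2666 mm and α/2 = 9.5°, tan(α/2) ≈ 0.16734, so f ≈ 43.2666 / 0.33469 ≈ 129.2755 mm.

129.28 mm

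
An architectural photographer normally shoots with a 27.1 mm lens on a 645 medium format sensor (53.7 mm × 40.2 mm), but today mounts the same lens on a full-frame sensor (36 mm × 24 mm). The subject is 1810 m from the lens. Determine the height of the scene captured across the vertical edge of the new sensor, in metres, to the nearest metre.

1603 m

The focal length stays 27.1 mm; the relevant sensor dimension is now h = 24 mm. Object distance dₒ = 1810 m = 1.81e+06 mm.
Thin-lens field height W = h·(dₒ − f)/f = 24 × (1.81e+06 − 27.1)/27.1 ≈ 1602928.030 mm = 1602.93 m.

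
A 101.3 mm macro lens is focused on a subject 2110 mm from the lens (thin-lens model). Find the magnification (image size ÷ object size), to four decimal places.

0.0504×

Thin lens: 1/f = 1/dₒ + 1/dᵢ → 1/dᵢ = 1/101.3 − 1/2110 = 0.0093977 mm⁻¹, so dᵢ ≈ 106.4086 mm.
Magnification m = dᵢ/dₒ = 106.4086/2110 ≈ 0.05043.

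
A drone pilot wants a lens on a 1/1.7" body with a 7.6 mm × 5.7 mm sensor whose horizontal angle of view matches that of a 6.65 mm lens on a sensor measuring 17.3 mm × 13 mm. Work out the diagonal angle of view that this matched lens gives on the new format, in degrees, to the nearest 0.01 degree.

Equal horizontal AOV ⇒ f₂ = f₁ · 7.6/17.3 = 6.65 × 0.43931 ≈ 2.9214 mm.
Sensor diagonal = √(7.6² + 5.7²) = √90.2500 ≈ 9.5000 mm.
Diagonal AOV on the new format = 2·arctan(9.5000 / (2 × 2.9214)) = 2·arctan(1.62594) ≈ 116.8146°.

116.81°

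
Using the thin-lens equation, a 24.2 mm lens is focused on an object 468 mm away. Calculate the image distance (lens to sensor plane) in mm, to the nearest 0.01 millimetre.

25.52 mm

1/dᵢ = 1/f − 1/dₒ = 1/24.2 − 1/468 = 0.0391856 mm⁻¹.
dᵢ = 1/0.0391856 ≈ 25.5196 mm.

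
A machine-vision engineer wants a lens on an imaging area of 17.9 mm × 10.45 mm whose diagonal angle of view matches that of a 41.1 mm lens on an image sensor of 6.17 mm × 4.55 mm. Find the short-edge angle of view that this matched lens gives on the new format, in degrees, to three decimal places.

5.384°

Sensor diagonal = √(6.17² + 4.55²) = √58.7714 ≈ 7.6663 mm.
Sensor diagonal = √(17.9² + 10.45²) = √429.6125 ≈ 20.7271 mm.
Equal diagonal AOV ⇒ f₂ = f₁ · 20.7271/7.6663 = 41.1 × 2.70368 ≈ 111.1213 mm.
Short-edge AOV on the new format = 2·arctan(10.45 / (2 × 111.1213)) = 2·arctan(0.04702) ≈ 5.3842°.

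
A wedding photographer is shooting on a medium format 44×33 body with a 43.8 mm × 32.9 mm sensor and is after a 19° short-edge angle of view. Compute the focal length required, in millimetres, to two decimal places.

98.30 mm

From α = 2·arctan(h/2f) we get f = h / (2·tan(α/2)).
With h = 32.9 mm and α/2 = 9.5°, tan(α/2) ≈ 0.16734, so f ≈ 32.9 / 0.33469 ≈ 98.3013 mm.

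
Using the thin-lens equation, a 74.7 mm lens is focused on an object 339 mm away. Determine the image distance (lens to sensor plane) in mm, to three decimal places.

95.813 mm

1/dᵢ = 1/f − 1/dₒ = 1/74.7 − 1/339 = 0.0104370 mm⁻¹.
dᵢ = 1/0.0104370 ≈ 95.8127 mm.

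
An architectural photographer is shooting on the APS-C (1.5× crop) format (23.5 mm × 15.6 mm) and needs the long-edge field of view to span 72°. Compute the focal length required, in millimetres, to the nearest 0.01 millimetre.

16.17 mm

From α = 2·arctan(w/2f) we get f = w / (2·tan(α/2)).
With w = 23.5 mm and α/2 = 36°, tan(α/2) ≈ 0.72654, so f ≈ 23.5 / 1.45309 ≈ 16.1725 mm.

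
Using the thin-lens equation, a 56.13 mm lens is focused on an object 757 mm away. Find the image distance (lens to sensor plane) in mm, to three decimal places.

1/dᵢ = 1/f − 1/dₒ = 1/56.13 − 1/757 = 0.0164948 mm⁻¹.
dᵢ = 1/0.0164948 ≈ 60.6252 mm.

60.625 mm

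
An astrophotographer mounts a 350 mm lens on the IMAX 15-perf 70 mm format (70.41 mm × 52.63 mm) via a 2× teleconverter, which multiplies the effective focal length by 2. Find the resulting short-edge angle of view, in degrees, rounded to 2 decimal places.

4.31°

Effective focal length f = 350 × 2 = 700 mm.
α = 2·arctan(52.63 / (2 × 700)) = 2·arctan(0.03759) ≈ 4.3058°.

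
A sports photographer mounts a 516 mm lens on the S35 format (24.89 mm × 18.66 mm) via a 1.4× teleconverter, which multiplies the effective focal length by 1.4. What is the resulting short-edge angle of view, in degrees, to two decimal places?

1.48°

Effective focal length f = 516 × 1.4 = 722.4 mm.
α = 2·arctan(18.66 / (2 × 722.4)) = 2·arctan(0.01292) ≈ 1.4799°.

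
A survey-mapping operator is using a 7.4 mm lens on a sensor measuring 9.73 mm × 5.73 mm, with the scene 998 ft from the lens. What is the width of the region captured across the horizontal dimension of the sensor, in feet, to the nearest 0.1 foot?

1312.2 ft

dₒ: 998 ft × 304.8 mm/ft = 304190.39 mm.
Similar triangles through the lens centre give W/dₒ = w/dᵢ; with 1/f = 1/dₒ + 1/dᵢ this gives W = w·(dₒ − f)/f.
W = 9.73 mm × (304190 − 7.4) / 7.4 = 9.73 × 41105.8095 ≈ 399959.526 mm = 399959.526/304.8 ft = 1312.2 ft.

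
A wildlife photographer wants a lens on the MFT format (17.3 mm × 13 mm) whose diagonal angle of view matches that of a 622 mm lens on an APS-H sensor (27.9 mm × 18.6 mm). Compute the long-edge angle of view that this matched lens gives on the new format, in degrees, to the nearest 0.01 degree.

Sensor diagonal = √(27.9² + 18.6²) = √1124.3700 ≈ 33.5316 mm.
Sensor diagonal = √(17.3² + 13²) = √468.2900 ≈ 21.6400 mm.
Equal diagonal AOV ⇒ f₂ = f₁ · 21.6400/33.5316 = 622 × 0.64536 ≈ 401.4146 mm.
Long-edge AOV on the new format = 2·arctan(17.3 / (2 × 401.4146)) = 2·arctan(0.02155) ≈ 2.4689°.

2.47°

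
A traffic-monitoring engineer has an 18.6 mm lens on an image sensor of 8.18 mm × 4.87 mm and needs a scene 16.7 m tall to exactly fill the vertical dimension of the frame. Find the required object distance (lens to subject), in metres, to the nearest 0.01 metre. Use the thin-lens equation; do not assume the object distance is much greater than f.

W: 16.7 m = 16700 mm.
Magnification m = h/W = dᵢ/dₒ; combined with 1/f = 1/dₒ + 1/dᵢ this gives dₒ = f·(1 + W/h).
dₒ = 18.6 mm × (1 + 16700/4.87) = 18.6 × 3430.1581 ≈ 63800.941 mm = 63.8009 m.

63.80 m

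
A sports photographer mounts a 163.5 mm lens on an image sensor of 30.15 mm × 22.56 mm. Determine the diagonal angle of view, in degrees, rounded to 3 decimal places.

13.138°

Sensor diagonal = √(30.15² + 22.56²) = √1417.9761 ≈ 37.6560 mm.
Angle of view α = 2·arctan(d/2f) with d = 37.6560 mm and f = 163.5 mm.
d/2f = 0.11516; arctan(0.11516) ≈ 6.5690°, so α ≈ 13.1380°.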